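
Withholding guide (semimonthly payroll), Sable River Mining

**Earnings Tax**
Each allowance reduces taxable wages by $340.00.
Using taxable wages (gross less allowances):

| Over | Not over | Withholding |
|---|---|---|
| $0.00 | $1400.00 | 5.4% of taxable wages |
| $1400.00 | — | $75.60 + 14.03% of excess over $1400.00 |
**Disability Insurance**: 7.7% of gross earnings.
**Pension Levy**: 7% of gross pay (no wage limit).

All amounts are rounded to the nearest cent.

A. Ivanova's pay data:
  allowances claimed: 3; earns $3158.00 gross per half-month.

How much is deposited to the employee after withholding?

Earnings Tax: taxable = $3158.00 − 3×$340.00 = $2138.00
  $75.60 + 14.03% × ($2138.00 − $1400.00) = $75.60 + 14.03% × $738.00 = $179.14
Disability Insurance: 7.7% × $3158.00 = $243.17
Pension Levy: 7% × $3158.00 = $221.06
Total withheld: $179.14 + $243.17 + $221.06 = $643.37
Net pay: $3158.00 − $643.37 = $2514.63

$2514.63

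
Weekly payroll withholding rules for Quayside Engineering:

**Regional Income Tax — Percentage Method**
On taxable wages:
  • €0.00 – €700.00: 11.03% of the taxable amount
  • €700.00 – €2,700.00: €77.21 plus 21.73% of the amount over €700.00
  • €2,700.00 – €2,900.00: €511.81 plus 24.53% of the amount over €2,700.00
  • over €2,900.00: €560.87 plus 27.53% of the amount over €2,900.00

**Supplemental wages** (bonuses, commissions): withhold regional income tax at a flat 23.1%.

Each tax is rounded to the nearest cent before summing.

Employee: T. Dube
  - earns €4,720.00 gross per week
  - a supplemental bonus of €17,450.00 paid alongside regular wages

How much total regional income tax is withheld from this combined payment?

Regional Income Tax: taxable = €4,720.00
  €560.87 + 27.53% × (€4,720.00 − €2,900.00) = €560.87 + 27.53% × €1,820.00 = €1,061.92
Supplemental (23.1% flat on bonus): 23.1% × €17,450.00 = €4,030.95
Total regional income tax: €1,061.92 + €4,030.95 = €5,092.87

€5,092.87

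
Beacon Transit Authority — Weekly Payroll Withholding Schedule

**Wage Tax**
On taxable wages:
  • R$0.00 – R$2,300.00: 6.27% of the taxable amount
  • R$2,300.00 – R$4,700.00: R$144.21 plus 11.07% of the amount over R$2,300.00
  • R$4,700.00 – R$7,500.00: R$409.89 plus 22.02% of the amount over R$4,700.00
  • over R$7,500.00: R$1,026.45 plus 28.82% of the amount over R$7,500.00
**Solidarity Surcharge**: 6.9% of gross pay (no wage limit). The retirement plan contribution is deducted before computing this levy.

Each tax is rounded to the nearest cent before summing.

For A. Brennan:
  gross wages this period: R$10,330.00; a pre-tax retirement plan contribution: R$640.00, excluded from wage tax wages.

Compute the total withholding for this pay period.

Wage Tax: taxable = R$10,330.00 − R$640.00 = R$9,690.00
  R$1,026.45 + 28.82% × (R$9,690.00 − R$7,500.00) = R$1,026.45 + 28.82% × R$2,190.00 = R$1,657.61
Solidarity Surcharge: 6.9% × R$9,690.00 = R$668.61
Total: R$1,657.61 + R$668.61 = R$2,326.22

R$2,326.22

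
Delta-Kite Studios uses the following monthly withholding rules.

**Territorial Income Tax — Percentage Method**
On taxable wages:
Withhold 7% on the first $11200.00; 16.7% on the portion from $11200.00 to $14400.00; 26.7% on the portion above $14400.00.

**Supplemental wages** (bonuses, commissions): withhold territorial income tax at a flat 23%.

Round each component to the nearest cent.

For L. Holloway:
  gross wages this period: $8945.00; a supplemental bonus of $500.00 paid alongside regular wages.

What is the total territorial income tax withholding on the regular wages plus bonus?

Territorial Income Tax: taxable = $8945.00
  7% × $8945.00 = $626.15
Supplemental (23% flat on bonus): 23% × $500.00 = $115.00
Total territorial income tax: $626.15 + $115.00 = $741.15

$741.15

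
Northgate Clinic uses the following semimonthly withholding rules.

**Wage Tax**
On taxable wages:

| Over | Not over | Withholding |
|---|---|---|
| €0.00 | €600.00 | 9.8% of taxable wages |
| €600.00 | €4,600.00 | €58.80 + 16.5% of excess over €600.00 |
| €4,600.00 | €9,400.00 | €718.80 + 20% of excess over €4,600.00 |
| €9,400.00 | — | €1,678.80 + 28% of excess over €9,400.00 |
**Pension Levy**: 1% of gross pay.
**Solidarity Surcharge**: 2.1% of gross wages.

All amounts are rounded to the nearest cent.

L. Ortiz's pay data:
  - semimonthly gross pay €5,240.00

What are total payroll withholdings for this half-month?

Wage Tax: taxable = €5,240.00
  €718.80 + 20% × (€5,240.00 − €4,600.00) = €718.80 + 20% × €640.00 = €846.80
Pension Levy: 1% × €5,240.00 = €52.40
Solidarity Surcharge: 2.1% × €5,240.00 = €110.04
Total: €846.80 + €52.40 + €110.04 = €1,009.24

€1,009.24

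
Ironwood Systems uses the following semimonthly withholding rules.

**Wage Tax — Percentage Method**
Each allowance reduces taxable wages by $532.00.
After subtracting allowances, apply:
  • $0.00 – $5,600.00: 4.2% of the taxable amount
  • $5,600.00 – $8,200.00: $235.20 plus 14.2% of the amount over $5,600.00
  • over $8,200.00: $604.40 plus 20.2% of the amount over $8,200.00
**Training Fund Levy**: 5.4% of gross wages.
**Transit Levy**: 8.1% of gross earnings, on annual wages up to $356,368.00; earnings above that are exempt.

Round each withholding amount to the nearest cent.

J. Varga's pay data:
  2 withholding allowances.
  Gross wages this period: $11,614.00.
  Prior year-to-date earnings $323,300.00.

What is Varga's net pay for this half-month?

$8,967.01

Wage Tax: taxable = $11,614.00 − 2×$532.00 = $10,550.00
  $604.40 + 20.2% × ($10,550.00 − $8,200.00) = $604.40 + 20.2% × $2,350.00 = $1,079.10
Training Fund Levy: 5.4% × $11,614.00 = $627.16
Transit Levy: 8.1% × $11,614.00 = $940.73
Total withheld: $1,079.10 + $627.16 + $940.73 = $2,646.99
Net pay: $11,614.00 − $2,646.99 = $8,967.01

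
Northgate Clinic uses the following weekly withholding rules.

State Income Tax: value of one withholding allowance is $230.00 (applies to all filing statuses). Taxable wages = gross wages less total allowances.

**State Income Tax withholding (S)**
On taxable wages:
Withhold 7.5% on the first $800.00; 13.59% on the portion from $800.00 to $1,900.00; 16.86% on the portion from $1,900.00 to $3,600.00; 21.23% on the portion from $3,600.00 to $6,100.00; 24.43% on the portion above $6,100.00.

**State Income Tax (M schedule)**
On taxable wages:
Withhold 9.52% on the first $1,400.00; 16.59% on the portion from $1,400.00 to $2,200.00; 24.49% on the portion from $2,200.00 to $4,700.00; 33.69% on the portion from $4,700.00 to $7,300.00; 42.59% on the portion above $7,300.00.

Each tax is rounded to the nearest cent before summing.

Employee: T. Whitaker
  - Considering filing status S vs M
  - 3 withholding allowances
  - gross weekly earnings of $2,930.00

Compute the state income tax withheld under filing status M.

$275.80

State Income Tax (M): taxable = $2,930.00 − 3×$230.00 = $2,240.00
  $266.00 + 24.49% × ($2,240.00 − $2,200.00) = $266.00 + 24.49% × $40.00 = $275.80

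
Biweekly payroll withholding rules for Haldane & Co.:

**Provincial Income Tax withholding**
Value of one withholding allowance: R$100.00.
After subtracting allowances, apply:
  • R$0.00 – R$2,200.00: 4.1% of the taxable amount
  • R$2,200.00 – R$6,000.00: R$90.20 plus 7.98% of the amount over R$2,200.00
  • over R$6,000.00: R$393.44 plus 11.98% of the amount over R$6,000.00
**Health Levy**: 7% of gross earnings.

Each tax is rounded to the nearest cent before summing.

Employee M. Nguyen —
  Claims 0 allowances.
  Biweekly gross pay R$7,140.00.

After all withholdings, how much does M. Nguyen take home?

Provincial Income Tax: taxable = R$7,140.00
  R$393.44 + 11.98% × (R$7,140.00 − R$6,000.00) = R$393.44 + 11.98% × R$1,140.00 = R$530.01
Health Levy: 7% × R$7,140.00 = R$499.80
Total withheld: R$530.01 + R$499.80 = R$1,029.81
Net pay: R$7,140.00 − R$1,029.81 = R$6,110.19

R$6,110.19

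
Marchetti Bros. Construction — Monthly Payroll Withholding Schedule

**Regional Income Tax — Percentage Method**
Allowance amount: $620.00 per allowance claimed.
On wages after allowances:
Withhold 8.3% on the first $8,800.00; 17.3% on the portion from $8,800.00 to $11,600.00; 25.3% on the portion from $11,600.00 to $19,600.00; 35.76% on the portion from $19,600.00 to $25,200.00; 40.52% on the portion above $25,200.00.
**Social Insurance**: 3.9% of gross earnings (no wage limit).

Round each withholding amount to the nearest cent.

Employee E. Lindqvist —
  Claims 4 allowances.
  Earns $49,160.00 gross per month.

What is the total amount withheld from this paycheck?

$15,862.30

Regional Income Tax: taxable = $49,160.00 − 4×$620.00 = $46,680.00
  $5,241.36 + 40.52% × ($46,680.00 − $25,200.00) = $5,241.36 + 40.52% × $21,480.00 = $13,945.06
Social Insurance: 3.9% × $49,160.00 = $1,917.24
Total: $13,945.06 + $1,917.24 = $15,862.30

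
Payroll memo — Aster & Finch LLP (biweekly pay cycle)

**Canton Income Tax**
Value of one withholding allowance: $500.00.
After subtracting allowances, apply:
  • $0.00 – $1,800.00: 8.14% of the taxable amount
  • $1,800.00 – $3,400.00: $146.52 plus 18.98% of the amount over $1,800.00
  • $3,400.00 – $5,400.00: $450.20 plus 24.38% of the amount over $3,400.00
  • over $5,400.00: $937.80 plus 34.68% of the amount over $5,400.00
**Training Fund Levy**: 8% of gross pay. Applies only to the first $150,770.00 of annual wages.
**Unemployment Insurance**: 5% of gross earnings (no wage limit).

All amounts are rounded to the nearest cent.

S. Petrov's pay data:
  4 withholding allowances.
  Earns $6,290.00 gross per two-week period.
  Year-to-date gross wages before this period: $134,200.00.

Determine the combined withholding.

Canton Income Tax: taxable = $6,290.00 − 4×$500.00 = $4,290.00
  $450.20 + 24.38% × ($4,290.00 − $3,400.00) = $450.20 + 24.38% × $890.00 = $667.18
Training Fund Levy: 8% × $6,290.00 = $503.20
Unemployment Insurance: 5% × $6,290.00 = $314.50
Total: $667.18 + $503.20 + $314.50 = $1,484.88

$1,484.88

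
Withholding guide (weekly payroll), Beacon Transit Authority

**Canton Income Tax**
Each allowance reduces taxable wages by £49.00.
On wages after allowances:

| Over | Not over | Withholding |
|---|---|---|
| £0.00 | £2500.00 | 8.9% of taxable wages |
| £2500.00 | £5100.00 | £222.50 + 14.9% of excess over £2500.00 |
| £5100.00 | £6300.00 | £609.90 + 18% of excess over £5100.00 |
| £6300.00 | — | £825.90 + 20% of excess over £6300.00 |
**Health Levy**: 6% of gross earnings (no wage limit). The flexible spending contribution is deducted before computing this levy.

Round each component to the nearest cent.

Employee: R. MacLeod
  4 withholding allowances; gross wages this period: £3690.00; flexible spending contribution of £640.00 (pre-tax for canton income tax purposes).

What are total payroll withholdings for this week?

£458.25

Canton Income Tax: taxable = £3690.00 − £640.00 − 4×£49.00 = £2854.00
  £222.50 + 14.9% × (£2854.00 − £2500.00) = £222.50 + 14.9% × £354.00 = £275.25
Health Levy: 6% × £3050.00 = £183.00
Total: £275.25 + £183.00 = £458.25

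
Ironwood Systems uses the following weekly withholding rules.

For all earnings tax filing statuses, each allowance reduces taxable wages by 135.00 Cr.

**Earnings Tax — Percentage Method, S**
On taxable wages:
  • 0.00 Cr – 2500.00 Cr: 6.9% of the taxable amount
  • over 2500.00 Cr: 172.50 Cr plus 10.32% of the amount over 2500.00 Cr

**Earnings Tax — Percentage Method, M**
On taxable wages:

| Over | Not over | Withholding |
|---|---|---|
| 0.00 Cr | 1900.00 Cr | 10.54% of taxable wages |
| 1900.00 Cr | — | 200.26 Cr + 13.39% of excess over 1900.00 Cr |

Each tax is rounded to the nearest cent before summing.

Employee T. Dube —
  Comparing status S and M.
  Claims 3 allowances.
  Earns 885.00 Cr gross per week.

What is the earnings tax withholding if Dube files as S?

Earnings Tax (S): taxable = 885.00 Cr − 3×135.00 Cr = 480.00 Cr
  6.9% × 480.00 Cr = 33.12 Cr

33.12 Cr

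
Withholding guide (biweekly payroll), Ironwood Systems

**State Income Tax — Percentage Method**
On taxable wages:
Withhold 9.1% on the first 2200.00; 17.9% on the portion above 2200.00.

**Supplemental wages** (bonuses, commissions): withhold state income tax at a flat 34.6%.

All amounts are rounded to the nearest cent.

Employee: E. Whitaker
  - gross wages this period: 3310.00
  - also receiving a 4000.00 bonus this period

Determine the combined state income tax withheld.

1782.89

State Income Tax: taxable = 3310.00
  200.20 + 17.9% × (3310.00 − 2200.00) = 200.20 + 17.9% × 1110.00 = 398.89
Supplemental (34.6% flat on bonus): 34.6% × 4000.00 = 1384.00
Total state income tax: 398.89 + 1384.00 = 1782.89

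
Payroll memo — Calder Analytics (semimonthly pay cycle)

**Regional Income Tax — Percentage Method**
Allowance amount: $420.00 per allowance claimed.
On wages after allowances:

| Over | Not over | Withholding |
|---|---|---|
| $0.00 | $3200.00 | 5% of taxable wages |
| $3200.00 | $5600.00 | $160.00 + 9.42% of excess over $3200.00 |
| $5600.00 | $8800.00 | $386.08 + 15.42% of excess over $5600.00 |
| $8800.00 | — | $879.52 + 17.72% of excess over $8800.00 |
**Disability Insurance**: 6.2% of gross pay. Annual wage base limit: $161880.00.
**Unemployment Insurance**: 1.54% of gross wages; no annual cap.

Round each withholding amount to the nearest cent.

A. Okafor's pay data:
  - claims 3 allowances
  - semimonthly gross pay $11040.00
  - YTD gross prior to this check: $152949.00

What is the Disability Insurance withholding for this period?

$553.72

Disability Insurance: cap $161880.00 − YTD $152949.00 = $8931.00 subject; 6.2% × $8931.00 = $553.72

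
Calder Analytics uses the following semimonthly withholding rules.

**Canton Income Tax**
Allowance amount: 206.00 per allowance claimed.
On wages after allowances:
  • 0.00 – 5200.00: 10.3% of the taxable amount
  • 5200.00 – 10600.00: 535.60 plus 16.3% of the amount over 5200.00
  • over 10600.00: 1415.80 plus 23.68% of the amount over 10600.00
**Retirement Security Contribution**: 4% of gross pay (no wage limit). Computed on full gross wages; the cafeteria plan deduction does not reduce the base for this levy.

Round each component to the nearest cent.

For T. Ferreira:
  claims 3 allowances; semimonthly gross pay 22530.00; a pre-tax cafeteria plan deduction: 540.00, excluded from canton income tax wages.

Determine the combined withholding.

4867.81

Canton Income Tax: taxable = 22530.00 − 540.00 − 3×206.00 = 21372.00
  1415.80 + 23.68% × (21372.00 − 10600.00) = 1415.80 + 23.68% × 10772.00 = 3966.61
Retirement Security Contribution: 4% × 22530.00 = 901.20
Total: 3966.61 + 901.20 = 4867.81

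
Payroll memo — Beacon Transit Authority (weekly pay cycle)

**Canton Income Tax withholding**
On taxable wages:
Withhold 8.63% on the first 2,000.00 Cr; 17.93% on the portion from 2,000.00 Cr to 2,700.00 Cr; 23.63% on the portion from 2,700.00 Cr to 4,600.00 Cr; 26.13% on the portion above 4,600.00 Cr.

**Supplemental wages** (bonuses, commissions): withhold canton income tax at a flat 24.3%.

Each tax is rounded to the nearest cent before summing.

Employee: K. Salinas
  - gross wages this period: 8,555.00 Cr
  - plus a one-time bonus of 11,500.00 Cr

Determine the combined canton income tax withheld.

Canton Income Tax: taxable = 8,555.00 Cr
  747.08 Cr + 26.13% × (8,555.00 Cr − 4,600.00 Cr) = 747.08 Cr + 26.13% × 3,955.00 Cr = 1,780.52 Cr
Supplemental (24.3% flat on bonus): 24.3% × 11,500.00 Cr = 2,794.50 Cr
Total canton income tax: 1,780.52 Cr + 2,794.50 Cr = 4,575.02 Cr

4,575.02 Cr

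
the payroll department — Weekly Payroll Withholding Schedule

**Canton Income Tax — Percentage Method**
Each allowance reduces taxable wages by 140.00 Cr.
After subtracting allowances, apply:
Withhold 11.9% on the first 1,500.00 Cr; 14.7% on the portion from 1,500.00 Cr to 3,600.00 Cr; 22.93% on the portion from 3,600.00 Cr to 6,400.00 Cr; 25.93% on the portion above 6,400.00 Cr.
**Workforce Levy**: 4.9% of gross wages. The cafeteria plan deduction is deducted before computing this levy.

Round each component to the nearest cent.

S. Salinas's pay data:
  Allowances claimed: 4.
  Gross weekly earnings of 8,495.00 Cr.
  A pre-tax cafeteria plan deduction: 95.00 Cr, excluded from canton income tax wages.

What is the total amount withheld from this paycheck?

1,914.23 Cr

Canton Income Tax: taxable = 8,495.00 Cr − 95.00 Cr − 4×140.00 Cr = 7,840.00 Cr
  1,129.24 Cr + 25.93% × (7,840.00 Cr − 6,400.00 Cr) = 1,129.24 Cr + 25.93% × 1,440.00 Cr = 1,502.63 Cr
Workforce Levy: 4.9% × 8,400.00 Cr = 411.60 Cr
Total: 1,502.63 Cr + 411.60 Cr = 1,914.23 Cr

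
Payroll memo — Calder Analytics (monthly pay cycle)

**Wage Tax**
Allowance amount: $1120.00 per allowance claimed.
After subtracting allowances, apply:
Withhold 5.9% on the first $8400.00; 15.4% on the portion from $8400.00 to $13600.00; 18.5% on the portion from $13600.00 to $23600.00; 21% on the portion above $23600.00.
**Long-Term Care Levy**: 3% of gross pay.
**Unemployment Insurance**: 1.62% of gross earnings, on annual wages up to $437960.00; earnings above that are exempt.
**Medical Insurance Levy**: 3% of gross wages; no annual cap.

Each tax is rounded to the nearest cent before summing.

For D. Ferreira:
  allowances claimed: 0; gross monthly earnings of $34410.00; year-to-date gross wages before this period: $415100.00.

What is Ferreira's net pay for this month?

$26558.57

Wage Tax: taxable = $34410.00
  $3146.40 + 21% × ($34410.00 − $23600.00) = $3146.40 + 21% × $10810.00 = $5416.50
Long-Term Care Levy: 3% × $34410.00 = $1032.30
Unemployment Insurance: cap $437960.00 − YTD $415100.00 = $22860.00 subject; 1.62% × $22860.00 = $370.33
Medical Insurance Levy: 3% × $34410.00 = $1032.30
Total withheld: $5416.50 + $1032.30 + $370.33 + $1032.30 = $7851.43
Net pay: $34410.00 − $7851.43 = $26558.57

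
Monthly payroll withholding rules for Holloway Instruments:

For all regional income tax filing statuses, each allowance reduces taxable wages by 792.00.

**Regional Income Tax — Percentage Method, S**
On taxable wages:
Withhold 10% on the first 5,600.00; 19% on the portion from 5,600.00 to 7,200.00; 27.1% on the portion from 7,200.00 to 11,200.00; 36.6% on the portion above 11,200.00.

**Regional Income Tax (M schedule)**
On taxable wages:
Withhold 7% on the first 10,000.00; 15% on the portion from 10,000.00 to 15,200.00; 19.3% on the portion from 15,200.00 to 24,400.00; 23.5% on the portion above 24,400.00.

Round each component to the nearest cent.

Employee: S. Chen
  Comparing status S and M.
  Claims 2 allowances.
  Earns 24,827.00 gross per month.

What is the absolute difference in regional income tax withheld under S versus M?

3,323.44

Regional Income Tax (S): taxable = 24,827.00 − 2×792.00 = 23,243.00
  1,948.00 + 36.6% × (23,243.00 − 11,200.00) = 1,948.00 + 36.6% × 12,043.00 = 6,355.74
Regional Income Tax (M): taxable = 24,827.00 − 2×792.00 = 23,243.00
  1,480.00 + 19.3% × (23,243.00 − 15,200.00) = 1,480.00 + 19.3% × 8,043.00 = 3,032.30
Difference: |6,355.74 − 3,032.30| = 3,323.44 (higher under S)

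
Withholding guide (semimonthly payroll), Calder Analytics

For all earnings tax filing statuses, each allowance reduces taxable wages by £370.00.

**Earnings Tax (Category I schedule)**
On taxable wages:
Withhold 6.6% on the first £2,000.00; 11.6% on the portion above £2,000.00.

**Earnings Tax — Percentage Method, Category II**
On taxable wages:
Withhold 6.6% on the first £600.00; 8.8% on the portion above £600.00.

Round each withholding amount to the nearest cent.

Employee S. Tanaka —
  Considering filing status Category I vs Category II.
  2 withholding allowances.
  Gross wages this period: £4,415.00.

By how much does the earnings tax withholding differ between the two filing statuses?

£16.10

Earnings Tax (Category I): taxable = £4,415.00 − 2×£370.00 = £3,675.00
  £132.00 + 11.6% × (£3,675.00 − £2,000.00) = £132.00 + 11.6% × £1,675.00 = £326.30
Earnings Tax (Category II): taxable = £4,415.00 − 2×£370.00 = £3,675.00
  £39.60 + 8.8% × (£3,675.00 − £600.00) = £39.60 + 8.8% × £3,075.00 = £310.20
Difference: |£326.30 − £310.20| = £16.10 (higher under Category I)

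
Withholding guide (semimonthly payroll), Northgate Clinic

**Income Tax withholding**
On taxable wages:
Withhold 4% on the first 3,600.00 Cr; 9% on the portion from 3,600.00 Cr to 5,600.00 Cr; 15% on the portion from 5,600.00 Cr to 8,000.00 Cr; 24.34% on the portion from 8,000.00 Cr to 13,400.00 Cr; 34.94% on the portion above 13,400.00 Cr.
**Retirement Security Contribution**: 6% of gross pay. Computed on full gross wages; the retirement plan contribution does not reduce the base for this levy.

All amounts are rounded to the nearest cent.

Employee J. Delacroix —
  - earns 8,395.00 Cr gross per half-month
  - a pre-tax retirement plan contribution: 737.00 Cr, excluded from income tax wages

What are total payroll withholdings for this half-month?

1,136.40 Cr

Income Tax: taxable = 8,395.00 Cr − 737.00 Cr = 7,658.00 Cr
  324.00 Cr + 15% × (7,658.00 Cr − 5,600.00 Cr) = 324.00 Cr + 15% × 2,058.00 Cr = 632.70 Cr
Retirement Security Contribution: 6% × 8,395.00 Cr = 503.70 Cr
Total: 632.70 Cr + 503.70 Cr = 1,136.40 Cr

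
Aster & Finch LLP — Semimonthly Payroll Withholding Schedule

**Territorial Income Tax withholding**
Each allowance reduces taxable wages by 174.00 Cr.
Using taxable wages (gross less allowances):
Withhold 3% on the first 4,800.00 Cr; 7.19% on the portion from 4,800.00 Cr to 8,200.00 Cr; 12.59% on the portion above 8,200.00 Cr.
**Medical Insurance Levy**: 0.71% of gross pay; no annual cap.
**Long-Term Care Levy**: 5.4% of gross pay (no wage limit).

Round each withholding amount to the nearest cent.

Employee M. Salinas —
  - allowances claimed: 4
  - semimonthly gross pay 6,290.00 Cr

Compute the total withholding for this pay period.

585.41 Cr

Territorial Income Tax: taxable = 6,290.00 Cr − 4×174.00 Cr = 5,594.00 Cr
  144.00 Cr + 7.19% × (5,594.00 Cr − 4,800.00 Cr) = 144.00 Cr + 7.19% × 794.00 Cr = 201.09 Cr
Medical Insurance Levy: 0.71% × 6,290.00 Cr = 44.66 Cr
Long-Term Care Levy: 5.4% × 6,290.00 Cr = 339.66 Cr
Total: 201.09 Cr + 44.66 Cr + 339.66 Cr = 585.41 Cr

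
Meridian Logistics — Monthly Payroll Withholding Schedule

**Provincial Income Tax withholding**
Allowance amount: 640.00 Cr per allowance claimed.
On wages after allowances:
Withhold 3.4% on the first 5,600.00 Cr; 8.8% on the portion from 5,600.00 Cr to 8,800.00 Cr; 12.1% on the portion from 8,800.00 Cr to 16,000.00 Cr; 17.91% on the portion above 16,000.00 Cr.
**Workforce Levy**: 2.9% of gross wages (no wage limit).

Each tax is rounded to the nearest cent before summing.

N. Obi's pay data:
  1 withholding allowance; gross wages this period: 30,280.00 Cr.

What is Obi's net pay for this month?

25,615.76 Cr

Provincial Income Tax: taxable = 30,280.00 Cr − 1×640.00 Cr = 29,640.00 Cr
  1,343.20 Cr + 17.91% × (29,640.00 Cr − 16,000.00 Cr) = 1,343.20 Cr + 17.91% × 13,640.00 Cr = 3,786.12 Cr
Workforce Levy: 2.9% × 30,280.00 Cr = 878.12 Cr
Total withheld: 3,786.12 Cr + 878.12 Cr = 4,664.24 Cr
Net pay: 30,280.00 Cr − 4,664.24 Cr = 25,615.76 Cr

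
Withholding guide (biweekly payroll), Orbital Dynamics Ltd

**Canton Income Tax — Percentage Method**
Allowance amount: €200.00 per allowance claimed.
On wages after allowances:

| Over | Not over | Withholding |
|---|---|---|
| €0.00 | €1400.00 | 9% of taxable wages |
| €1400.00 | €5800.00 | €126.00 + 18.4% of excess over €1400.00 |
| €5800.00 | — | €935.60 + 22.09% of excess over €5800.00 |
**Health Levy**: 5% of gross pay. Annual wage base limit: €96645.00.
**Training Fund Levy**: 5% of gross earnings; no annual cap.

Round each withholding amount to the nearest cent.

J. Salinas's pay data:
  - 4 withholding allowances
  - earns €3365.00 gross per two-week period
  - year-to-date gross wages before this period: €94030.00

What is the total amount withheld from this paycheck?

€639.36

Canton Income Tax: taxable = €3365.00 − 4×€200.00 = €2565.00
  €126.00 + 18.4% × (€2565.00 − €1400.00) = €126.00 + 18.4% × €1165.00 = €340.36
Health Levy: cap €96645.00 − YTD €94030.00 = €2615.00 subject; 5% × €2615.00 = €130.75
Training Fund Levy: 5% × €3365.00 = €168.25
Total: €340.36 + €130.75 + €168.25 = €639.36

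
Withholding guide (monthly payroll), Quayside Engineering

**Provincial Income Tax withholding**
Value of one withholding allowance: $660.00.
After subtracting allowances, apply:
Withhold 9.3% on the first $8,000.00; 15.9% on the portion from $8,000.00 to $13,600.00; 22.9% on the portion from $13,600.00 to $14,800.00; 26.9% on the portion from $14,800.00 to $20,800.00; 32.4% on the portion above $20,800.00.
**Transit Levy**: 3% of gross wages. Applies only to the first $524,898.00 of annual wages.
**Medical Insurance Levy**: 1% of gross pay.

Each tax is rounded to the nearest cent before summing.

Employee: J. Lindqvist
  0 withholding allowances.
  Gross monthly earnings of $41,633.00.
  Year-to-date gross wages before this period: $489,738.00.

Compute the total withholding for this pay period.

Provincial Income Tax: taxable = $41,633.00
  $3,523.20 + 32.4% × ($41,633.00 − $20,800.00) = $3,523.20 + 32.4% × $20,833.00 = $10,273.09
Transit Levy: cap $524,898.00 − YTD $489,738.00 = $35,160.00 subject; 3% × $35,160.00 = $1,054.80
Medical Insurance Levy: 1% × $41,633.00 = $416.33
Total: $10,273.09 + $1,054.80 + $416.33 = $11,744.22

$11,744.22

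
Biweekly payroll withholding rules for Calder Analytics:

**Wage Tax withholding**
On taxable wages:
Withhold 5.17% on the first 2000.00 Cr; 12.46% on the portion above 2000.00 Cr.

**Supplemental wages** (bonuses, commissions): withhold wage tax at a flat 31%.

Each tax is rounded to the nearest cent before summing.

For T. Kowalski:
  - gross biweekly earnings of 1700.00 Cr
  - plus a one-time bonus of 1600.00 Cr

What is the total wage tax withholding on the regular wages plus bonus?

583.89 Cr

Wage Tax: taxable = 1700.00 Cr
  5.17% × 1700.00 Cr = 87.89 Cr
Supplemental (31% flat on bonus): 31% × 1600.00 Cr = 496.00 Cr
Total wage tax: 87.89 Cr + 496.00 Cr = 583.89 Cr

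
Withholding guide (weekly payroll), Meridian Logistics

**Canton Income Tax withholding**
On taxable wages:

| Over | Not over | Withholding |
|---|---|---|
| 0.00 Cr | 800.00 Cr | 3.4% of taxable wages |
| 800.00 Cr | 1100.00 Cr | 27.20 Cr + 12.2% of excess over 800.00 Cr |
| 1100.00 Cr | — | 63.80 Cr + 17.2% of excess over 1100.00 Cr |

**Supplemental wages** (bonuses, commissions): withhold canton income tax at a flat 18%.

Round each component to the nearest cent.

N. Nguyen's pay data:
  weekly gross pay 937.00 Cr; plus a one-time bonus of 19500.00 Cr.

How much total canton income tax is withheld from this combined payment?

3553.91 Cr

Canton Income Tax: taxable = 937.00 Cr
  27.20 Cr + 12.2% × (937.00 Cr − 800.00 Cr) = 27.20 Cr + 12.2% × 137.00 Cr = 43.91 Cr
Supplemental (18% flat on bonus): 18% × 19500.00 Cr = 3510.00 Cr
Total canton income tax: 43.91 Cr + 3510.00 Cr = 3553.91 Cr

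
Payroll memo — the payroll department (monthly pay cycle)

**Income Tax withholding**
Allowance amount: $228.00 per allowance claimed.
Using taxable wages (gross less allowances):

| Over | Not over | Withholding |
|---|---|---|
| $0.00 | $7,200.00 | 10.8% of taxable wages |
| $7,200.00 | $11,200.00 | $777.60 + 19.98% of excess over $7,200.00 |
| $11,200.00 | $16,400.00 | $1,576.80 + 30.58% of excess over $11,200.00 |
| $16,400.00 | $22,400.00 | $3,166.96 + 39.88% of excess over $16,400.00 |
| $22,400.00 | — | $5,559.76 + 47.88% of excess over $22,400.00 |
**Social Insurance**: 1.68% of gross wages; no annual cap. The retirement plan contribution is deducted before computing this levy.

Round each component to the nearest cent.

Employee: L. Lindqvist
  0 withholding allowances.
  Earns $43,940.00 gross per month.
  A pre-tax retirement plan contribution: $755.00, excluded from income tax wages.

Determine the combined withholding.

$16,237.13

Income Tax: taxable = $43,940.00 − $755.00 = $43,185.00
  $5,559.76 + 47.88% × ($43,185.00 − $22,400.00) = $5,559.76 + 47.88% × $20,785.00 = $15,511.62
Social Insurance: 1.68% × $43,185.00 = $725.51
Total: $15,511.62 + $725.51 = $16,237.13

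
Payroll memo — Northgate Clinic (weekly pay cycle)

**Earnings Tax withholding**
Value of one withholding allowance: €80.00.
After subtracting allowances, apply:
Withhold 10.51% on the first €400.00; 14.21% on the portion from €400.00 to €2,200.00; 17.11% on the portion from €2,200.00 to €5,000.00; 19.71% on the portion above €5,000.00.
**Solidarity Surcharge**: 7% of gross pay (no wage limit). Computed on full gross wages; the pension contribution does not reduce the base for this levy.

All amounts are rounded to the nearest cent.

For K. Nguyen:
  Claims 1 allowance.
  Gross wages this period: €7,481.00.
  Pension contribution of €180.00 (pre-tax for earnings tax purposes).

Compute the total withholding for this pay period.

Earnings Tax: taxable = €7,481.00 − €180.00 − 1×€80.00 = €7,221.00
  €776.90 + 19.71% × (€7,221.00 − €5,000.00) = €776.90 + 19.71% × €2,221.00 = €1,214.66
Solidarity Surcharge: 7% × €7,481.00 = €523.67
Total: €1,214.66 + €523.67 = €1,738.33

€1,738.33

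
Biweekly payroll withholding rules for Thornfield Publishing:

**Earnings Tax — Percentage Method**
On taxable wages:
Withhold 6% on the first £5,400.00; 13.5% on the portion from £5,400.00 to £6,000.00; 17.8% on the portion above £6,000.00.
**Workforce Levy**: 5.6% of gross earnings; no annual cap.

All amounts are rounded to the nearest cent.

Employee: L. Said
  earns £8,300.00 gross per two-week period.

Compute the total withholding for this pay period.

Earnings Tax: taxable = £8,300.00
  £405.00 + 17.8% × (£8,300.00 − £6,000.00) = £405.00 + 17.8% × £2,300.00 = £814.40
Workforce Levy: 5.6% × £8,300.00 = £464.80
Total: £814.40 + £464.80 = £1,279.20

£1,279.20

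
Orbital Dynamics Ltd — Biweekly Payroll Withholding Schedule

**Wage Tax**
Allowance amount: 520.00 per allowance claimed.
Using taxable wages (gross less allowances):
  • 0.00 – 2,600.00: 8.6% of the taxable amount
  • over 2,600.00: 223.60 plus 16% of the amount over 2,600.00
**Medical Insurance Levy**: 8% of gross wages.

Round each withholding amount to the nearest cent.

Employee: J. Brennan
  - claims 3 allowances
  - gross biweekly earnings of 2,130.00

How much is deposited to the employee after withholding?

Wage Tax: taxable = 2,130.00 − 3×520.00 = 570.00
  8.6% × 570.00 = 49.02
Medical Insurance Levy: 8% × 2,130.00 = 170.40
Total withheld: 49.02 + 170.40 = 219.42
Net pay: 2,130.00 − 219.42 = 1,910.58

1,910.58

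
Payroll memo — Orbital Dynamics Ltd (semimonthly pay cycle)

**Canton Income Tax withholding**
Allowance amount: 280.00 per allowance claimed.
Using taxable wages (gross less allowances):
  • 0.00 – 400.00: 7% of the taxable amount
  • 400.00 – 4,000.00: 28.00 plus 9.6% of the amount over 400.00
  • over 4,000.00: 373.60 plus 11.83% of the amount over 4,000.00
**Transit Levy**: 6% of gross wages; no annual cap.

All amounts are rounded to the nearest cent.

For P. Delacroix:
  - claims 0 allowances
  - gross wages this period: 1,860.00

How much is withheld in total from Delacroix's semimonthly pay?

279.76

Canton Income Tax: taxable = 1,860.00
  28.00 + 9.6% × (1,860.00 − 400.00) = 28.00 + 9.6% × 1,460.00 = 168.16
Transit Levy: 6% × 1,860.00 = 111.60
Total: 168.16 + 111.60 = 279.76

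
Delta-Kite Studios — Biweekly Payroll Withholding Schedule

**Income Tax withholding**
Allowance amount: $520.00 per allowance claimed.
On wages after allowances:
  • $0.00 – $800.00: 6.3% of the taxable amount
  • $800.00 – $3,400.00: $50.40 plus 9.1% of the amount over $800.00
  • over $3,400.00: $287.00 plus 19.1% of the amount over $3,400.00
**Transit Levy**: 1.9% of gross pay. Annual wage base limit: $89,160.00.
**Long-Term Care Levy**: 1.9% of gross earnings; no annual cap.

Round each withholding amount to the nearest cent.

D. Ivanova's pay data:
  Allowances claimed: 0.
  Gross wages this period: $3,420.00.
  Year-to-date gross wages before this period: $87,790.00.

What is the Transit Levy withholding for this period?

$26.03

Transit Levy: cap $89,160.00 − YTD $87,790.00 = $1,370.00 subject; 1.9% × $1,370.00 = $26.03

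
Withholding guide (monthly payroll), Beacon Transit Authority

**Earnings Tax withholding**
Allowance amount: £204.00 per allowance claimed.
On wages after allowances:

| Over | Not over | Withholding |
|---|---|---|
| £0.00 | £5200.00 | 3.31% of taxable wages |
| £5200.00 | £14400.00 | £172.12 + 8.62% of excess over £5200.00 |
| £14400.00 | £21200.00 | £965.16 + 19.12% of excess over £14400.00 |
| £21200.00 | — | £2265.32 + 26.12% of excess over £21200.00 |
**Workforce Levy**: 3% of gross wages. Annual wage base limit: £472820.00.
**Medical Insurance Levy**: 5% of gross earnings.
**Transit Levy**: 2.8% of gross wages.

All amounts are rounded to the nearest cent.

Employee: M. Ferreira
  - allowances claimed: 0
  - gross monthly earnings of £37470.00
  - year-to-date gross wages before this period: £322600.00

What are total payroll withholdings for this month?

Earnings Tax: taxable = £37470.00
  £2265.32 + 26.12% × (£37470.00 − £21200.00) = £2265.32 + 26.12% × £16270.00 = £6515.04
Workforce Levy: 3% × £37470.00 = £1124.10
Medical Insurance Levy: 5% × £37470.00 = £1873.50
Transit Levy: 2.8% × £37470.00 = £1049.16
Total: £6515.04 + £1124.10 + £1873.50 + £1049.16 = £10561.80

£10561.80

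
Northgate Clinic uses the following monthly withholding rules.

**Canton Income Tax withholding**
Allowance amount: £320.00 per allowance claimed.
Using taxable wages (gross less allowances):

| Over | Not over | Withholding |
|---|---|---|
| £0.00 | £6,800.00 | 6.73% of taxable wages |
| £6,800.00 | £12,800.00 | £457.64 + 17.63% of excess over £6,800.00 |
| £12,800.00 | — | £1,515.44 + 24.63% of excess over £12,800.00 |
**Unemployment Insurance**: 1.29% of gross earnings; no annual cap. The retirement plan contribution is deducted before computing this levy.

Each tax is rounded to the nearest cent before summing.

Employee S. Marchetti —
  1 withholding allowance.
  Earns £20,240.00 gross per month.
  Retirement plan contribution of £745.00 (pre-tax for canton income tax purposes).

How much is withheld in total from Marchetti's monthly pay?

£3,337.09

Canton Income Tax: taxable = £20,240.00 − £745.00 − 1×£320.00 = £19,175.00
  £1,515.44 + 24.63% × (£19,175.00 − £12,800.00) = £1,515.44 + 24.63% × £6,375.00 = £3,085.60
Unemployment Insurance: 1.29% × £19,495.00 = £251.49
Total: £3,085.60 + £251.49 = £3,337.09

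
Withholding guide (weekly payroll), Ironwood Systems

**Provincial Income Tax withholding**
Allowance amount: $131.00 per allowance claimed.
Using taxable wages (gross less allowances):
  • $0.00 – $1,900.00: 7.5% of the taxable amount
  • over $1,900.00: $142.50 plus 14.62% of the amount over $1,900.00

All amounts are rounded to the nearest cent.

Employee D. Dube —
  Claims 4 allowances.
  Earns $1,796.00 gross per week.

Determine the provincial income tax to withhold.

Provincial Income Tax: taxable = $1,796.00 − 4×$131.00 = $1,272.00
  7.5% × $1,272.00 = $95.40

$95.40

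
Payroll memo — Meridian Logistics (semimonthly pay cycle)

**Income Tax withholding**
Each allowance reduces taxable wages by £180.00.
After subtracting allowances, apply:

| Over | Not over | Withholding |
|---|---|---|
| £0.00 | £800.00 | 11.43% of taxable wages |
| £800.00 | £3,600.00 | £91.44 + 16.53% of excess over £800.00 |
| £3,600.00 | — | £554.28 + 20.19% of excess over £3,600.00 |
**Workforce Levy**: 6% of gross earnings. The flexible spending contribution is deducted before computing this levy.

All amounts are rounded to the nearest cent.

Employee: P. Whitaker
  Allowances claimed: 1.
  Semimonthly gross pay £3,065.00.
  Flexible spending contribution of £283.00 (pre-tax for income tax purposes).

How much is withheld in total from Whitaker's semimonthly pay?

Income Tax: taxable = £3,065.00 − £283.00 − 1×£180.00 = £2,602.00
  £91.44 + 16.53% × (£2,602.00 − £800.00) = £91.44 + 16.53% × £1,802.00 = £389.31
Workforce Levy: 6% × £2,782.00 = £166.92
Total: £389.31 + £166.92 = £556.23

£556.23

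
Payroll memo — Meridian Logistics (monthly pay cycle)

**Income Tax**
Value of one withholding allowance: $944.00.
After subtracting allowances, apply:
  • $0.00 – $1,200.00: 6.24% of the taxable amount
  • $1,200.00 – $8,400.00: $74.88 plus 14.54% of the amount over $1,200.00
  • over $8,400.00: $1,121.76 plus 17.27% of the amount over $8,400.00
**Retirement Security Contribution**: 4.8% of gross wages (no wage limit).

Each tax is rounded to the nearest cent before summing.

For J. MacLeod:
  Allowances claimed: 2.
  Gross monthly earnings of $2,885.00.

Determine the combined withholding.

$200.69

Income Tax: taxable = $2,885.00 − 2×$944.00 = $997.00
  6.24% × $997.00 = $62.21
Retirement Security Contribution: 4.8% × $2,885.00 = $138.48
Total: $62.21 + $138.48 = $200.69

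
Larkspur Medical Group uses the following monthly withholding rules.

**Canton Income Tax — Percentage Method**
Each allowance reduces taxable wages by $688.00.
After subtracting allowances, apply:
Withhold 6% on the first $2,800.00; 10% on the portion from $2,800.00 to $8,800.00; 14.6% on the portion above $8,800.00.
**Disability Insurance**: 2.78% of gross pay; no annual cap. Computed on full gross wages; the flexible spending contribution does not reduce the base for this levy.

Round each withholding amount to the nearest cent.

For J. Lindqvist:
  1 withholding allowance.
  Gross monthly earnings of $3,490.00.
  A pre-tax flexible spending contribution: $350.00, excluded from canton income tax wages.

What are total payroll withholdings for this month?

Canton Income Tax: taxable = $3,490.00 − $350.00 − 1×$688.00 = $2,452.00
  6% × $2,452.00 = $147.12
Disability Insurance: 2.78% × $3,490.00 = $97.02
Total: $147.12 + $97.02 = $244.14

$244.14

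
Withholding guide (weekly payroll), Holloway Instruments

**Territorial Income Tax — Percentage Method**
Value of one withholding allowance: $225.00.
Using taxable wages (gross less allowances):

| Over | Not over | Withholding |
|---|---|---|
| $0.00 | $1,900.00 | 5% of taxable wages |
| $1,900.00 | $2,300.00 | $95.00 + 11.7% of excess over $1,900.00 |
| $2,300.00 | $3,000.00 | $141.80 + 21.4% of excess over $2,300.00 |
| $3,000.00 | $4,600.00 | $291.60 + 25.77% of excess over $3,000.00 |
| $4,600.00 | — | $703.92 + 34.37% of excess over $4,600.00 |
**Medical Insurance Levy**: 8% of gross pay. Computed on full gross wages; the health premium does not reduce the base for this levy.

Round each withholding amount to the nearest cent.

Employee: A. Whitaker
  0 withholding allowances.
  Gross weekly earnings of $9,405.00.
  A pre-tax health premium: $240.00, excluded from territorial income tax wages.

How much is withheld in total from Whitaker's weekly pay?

$3,025.31

Territorial Income Tax: taxable = $9,405.00 − $240.00 = $9,165.00
  $703.92 + 34.37% × ($9,165.00 − $4,600.00) = $703.92 + 34.37% × $4,565.00 = $2,272.91
Medical Insurance Levy: 8% × $9,405.00 = $752.40
Total: $2,272.91 + $752.40 = $3,025.31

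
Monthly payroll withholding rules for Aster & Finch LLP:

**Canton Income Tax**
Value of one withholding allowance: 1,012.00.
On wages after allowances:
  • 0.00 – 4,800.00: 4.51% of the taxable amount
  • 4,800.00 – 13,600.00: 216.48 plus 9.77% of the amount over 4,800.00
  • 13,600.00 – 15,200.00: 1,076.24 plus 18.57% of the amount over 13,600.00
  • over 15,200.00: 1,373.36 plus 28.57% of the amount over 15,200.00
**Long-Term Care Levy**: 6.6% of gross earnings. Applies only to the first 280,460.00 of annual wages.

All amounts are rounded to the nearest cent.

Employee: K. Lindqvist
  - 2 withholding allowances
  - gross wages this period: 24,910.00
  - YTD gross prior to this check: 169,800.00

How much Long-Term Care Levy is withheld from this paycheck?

1,644.06

Long-Term Care Levy: 6.6% × 24,910.00 = 1,644.06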